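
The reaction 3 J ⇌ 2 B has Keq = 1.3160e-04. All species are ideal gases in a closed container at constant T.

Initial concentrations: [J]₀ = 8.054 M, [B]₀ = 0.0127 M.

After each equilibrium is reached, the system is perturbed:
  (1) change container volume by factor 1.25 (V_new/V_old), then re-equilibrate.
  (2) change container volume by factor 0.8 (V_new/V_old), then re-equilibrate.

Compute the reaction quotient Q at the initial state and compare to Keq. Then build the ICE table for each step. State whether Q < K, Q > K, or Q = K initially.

Q₀ = 3.0873e-07; Q < K (proceeds forward)

Q₀ = 3.0873e-07 vs Keq = 1.3160e-04 ⇒ Q<K, forward
Step 1:
                  J         B
  init        8.054    0.0127
  Δ          -0.349    0.2327
  eq          7.705    0.2454
  solve Keq expr → x = 0.1163; check Q = 1.3160e-04
Then change container volume by factor 1.25 (V_new/V_old).
Step 2:
                  J         B
  init        6.164    0.1963
  Δ         0.02921  -0.01947
  eq          6.193    0.1768
  solve Keq expr → x = -0.009736; check Q = 1.3160e-04
Then change container volume by factor 0.8 (V_new/V_old).
Step 3:
                  J         B
  init        7.742     0.221
  Δ        -0.03651   0.02434
  eq          7.705    0.2454
  solve Keq expr → x = 0.01217; check Q = 1.3160e-04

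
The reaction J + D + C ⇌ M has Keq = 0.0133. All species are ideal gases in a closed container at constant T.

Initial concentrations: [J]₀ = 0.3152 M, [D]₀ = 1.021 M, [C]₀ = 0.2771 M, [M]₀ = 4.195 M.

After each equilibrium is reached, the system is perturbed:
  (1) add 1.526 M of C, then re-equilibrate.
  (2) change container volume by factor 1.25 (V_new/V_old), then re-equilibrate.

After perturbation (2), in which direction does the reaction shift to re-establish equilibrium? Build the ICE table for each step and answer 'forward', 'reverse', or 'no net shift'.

Direction: reverse

Q₀ = 47.04 vs Keq = 0.0133 ⇒ Q>K, reverse
Step 1:
                    J           D           C           M
  I            0.3152       1.021      0.2771       4.195
  C             3.395       3.395       3.395      -3.395
  E              3.71       4.416       3.672      0.8001
  solve Keq expr → x = -3.395; check Q = 0.0133
Then add 1.526 M of C.
Step 2:
                    J           D           C           M
  I              3.71       4.416       5.198      0.8001
  C           -0.1904     -0.1904     -0.1904      0.1904
  E              3.52       4.225       5.008      0.9905
  solve Keq expr → x = 0.1904; check Q = 0.0133
Then change container volume by factor 1.25 (V_new/V_old).
Step 3:
                    J           D           C           M
  I             2.816        3.38       4.006      0.7924
  C            0.1923      0.1923      0.1923     -0.1923
  E             3.008       3.573       4.198      0.6001
  solve Keq expr → x = -0.1923; check Q = 0.0133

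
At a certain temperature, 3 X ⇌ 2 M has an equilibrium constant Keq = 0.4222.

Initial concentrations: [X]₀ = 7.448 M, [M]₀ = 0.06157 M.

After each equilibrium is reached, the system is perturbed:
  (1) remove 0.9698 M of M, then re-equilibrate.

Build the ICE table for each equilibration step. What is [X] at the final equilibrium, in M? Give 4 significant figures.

[X]_eq = 2.419 M

Q₀ = 9.1753e-06 vs Keq = 0.4222 ⇒ Q<K, forward
Step 1:
                  X         M
  init        7.448   0.06157
  Δ          -4.598     3.065
  eq           2.85     3.127
  solve Keq expr → x = 1.533; check Q = 0.4222
Then remove 0.9698 M of M.
Step 2:
                  X         M
  init         2.85     2.157
  Δ         -0.4314    0.2876
  eq          2.419     2.444
  solve Keq expr → x = 0.1438; check Q = 0.4222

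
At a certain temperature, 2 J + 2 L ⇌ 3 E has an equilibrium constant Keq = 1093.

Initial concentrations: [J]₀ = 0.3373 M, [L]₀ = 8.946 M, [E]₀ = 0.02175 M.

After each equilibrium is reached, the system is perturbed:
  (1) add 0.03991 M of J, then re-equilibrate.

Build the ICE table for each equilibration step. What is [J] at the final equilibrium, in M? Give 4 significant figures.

[J]_eq = 0.00158 M

Q₀ = 1.1300e-06 vs Keq = 1093 ⇒ Q<K, forward
Step 1:
                  J         L         E
  init       0.3373     8.946   0.02175
  Δ          -0.336    -0.336    0.5039
  eq       0.001339      8.61    0.5257
  solve Keq expr → x = 0.168; check Q = 1093
Then add 0.03991 M of J.
Step 2:
                  J         L         E
  init      0.04125      8.61    0.5257
  Δ        -0.03967  -0.03967    0.0595
  eq        0.00158      8.57    0.5852
  solve Keq expr → x = 0.01983; check Q = 1093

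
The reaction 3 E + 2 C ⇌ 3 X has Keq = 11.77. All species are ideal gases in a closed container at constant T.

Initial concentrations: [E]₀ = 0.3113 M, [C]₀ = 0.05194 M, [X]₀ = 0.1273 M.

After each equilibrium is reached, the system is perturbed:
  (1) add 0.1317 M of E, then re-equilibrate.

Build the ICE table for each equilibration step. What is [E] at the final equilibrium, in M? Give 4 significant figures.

Q₀ = 25.35 vs Keq = 11.77 ⇒ Q>K, reverse
Step 1:
                    E           C           X
  Initial      0.3113     0.05194      0.1273
  Change      0.01322    0.008813    -0.01322
  Equil        0.3245     0.06075      0.1141
  solve Keq expr → x = -0.004406; check Q = 11.77
Then add 0.1317 M of E.
Step 2:
                    E           C           X
  Initial      0.4562     0.06075      0.1141
  Change     -0.01838    -0.01225     0.01838
  Equil        0.4378      0.0485      0.1325
  solve Keq expr → x = 0.006126; check Q = 11.77

[E]_eq = 0.4378 M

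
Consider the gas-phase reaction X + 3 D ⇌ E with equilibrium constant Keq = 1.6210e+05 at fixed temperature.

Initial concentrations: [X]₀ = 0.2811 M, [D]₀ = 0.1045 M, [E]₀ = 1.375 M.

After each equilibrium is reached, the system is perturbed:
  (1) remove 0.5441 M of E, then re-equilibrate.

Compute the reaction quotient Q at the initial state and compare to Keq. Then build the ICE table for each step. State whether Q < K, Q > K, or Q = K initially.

Q₀ = 4286 vs Keq = 1.6210e+05 ⇒ Q<K, forward
Step 1:
                    X           D           E
  Initial      0.2811      0.1045       1.375
  Change     -0.02408    -0.07224     0.02408
  Equil         0.257     0.03226       1.399
  solve Keq expr → x = 0.02408; check Q = 1.6210e+05
Then remove 0.5441 M of E.
Step 2:
                    X           D           E
  Initial       0.257     0.03226       0.855
  Change    -0.001603    -0.00481    0.001603
  Equil        0.2554     0.02745      0.8566
  solve Keq expr → x = 0.001603; check Q = 1.6210e+05

Q₀ = 4286; Q < K (proceeds forward)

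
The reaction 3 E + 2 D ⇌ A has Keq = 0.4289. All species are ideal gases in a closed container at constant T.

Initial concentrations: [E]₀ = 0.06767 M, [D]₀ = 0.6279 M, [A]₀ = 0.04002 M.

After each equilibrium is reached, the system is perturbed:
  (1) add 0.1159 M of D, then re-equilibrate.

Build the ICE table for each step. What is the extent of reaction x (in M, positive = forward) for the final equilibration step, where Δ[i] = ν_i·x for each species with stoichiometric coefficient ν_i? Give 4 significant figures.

x = 4.2966e-04 M

Q₀ = 327.6 vs Keq = 0.4289 ⇒ Q>K, reverse
Step 1:
                  E         D         A
  I         0.06767    0.6279   0.04002
  C          0.1161   0.07739   -0.0387
  E          0.1838    0.7053  0.001324
  solve Keq expr → x = -0.0387; check Q = 0.4289
Then add 0.1159 M of D.
Step 2:
                  E         D         A
  I          0.1838    0.8212  0.001324
  C       -0.001289 -8.5933e-04 4.2966e-04
  E          0.1825    0.8203  0.001754
  solve Keq expr → x = 4.2966e-04; check Q = 0.4289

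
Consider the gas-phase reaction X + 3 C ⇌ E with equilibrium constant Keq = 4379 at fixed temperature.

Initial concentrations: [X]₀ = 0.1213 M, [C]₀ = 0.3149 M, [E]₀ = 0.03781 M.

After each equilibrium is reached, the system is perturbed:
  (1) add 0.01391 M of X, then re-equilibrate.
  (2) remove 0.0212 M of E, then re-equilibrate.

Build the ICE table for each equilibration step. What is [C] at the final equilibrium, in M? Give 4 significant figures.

[C]_eq = 0.07389 M

Q₀ = 9.982 vs Keq = 4379 ⇒ Q<K, forward
Step 1:
                  X         C         E
  Initial    0.1213    0.3149   0.03781
  Change   -0.07698    -0.231   0.07698
  Equil     0.04432   0.08395    0.1148
  solve Keq expr → x = 0.07698; check Q = 4379
Then add 0.01391 M of X.
Step 2:
                  X         C         E
  Initial   0.05823   0.08395    0.1148
  Change  -0.001988 -0.005964  0.001988
  Equil     0.05624   0.07798    0.1168
  solve Keq expr → x = 0.001988; check Q = 4379
Then remove 0.0212 M of E.
Step 3:
                  X         C         E
  Initial   0.05624   0.07798   0.09558
  Change  -0.001363  -0.00409  0.001363
  Equil     0.05487   0.07389   0.09695
  solve Keq expr → x = 0.001363; check Q = 4379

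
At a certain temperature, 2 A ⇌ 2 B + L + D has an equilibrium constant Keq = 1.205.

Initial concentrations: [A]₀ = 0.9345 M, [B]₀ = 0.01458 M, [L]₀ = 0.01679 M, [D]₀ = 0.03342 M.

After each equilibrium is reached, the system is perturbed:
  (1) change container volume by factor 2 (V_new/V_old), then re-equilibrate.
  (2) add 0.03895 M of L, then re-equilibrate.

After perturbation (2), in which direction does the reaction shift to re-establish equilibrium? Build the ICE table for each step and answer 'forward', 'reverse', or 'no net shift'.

Direction: reverse

Q₀ = 1.3659e-07 vs Keq = 1.205 ⇒ Q<K, forward
Step 1:
                  A         B         L         D
  init       0.9345   0.01458   0.01679   0.03342
  Δ         -0.6942    0.6942    0.3471    0.3471
  eq         0.2403    0.7088    0.3639    0.3805
  solve Keq expr → x = 0.3471; check Q = 1.205
Then change container volume by factor 2 (V_new/V_old).
Step 2:
                  A         B         L         D
  init       0.1201    0.3544     0.182    0.1903
  Δ        -0.04446   0.04446   0.02223   0.02223
  eq        0.07568    0.3989    0.2042    0.2125
  solve Keq expr → x = 0.02223; check Q = 1.205
Then add 0.03895 M of L.
Step 3:
                  A         B         L         D
  init      0.07568    0.3989    0.2431    0.2125
  Δ        0.004978 -0.004978 -0.002489 -0.002489
  eq        0.08066    0.3939    0.2406      0.21
  solve Keq expr → x = -0.002489; check Q = 1.205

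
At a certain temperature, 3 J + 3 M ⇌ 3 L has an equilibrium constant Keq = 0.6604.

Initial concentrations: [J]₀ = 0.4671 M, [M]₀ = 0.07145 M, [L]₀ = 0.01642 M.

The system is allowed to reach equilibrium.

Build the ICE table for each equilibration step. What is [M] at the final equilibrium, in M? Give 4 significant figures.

Q₀ = 0.1191 vs Keq = 0.6604 ⇒ Q<K, forward
Step 1:
                  J         M         L
  I          0.4671   0.07145   0.01642
  C       -0.008651 -0.008651  0.008651
  E          0.4584    0.0628   0.02507
  solve Keq expr → x = 0.002884; check Q = 0.6604

[M]_eq = 0.0628 M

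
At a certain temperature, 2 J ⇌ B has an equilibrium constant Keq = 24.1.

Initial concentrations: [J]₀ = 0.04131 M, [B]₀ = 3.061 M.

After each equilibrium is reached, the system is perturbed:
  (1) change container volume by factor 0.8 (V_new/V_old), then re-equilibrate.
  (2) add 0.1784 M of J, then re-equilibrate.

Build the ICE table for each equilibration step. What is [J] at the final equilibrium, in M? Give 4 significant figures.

[J]_eq = 0.3942 M

Q₀ = 1794 vs Keq = 24.1 ⇒ Q>K, reverse
Step 1:
                   J          B
  init       0.04131      3.061
  Δ           0.3061     -0.153
  eq          0.3474      2.908
  solve Keq expr → x = -0.153; check Q = 24.1
Then change container volume by factor 0.8 (V_new/V_old).
Step 2:
                   J          B
  init        0.4342      3.635
  Δ         -0.04465    0.02232
  eq          0.3896      3.657
  solve Keq expr → x = 0.02232; check Q = 24.1
Then add 0.1784 M of J.
Step 3:
                   J          B
  init         0.568      3.657
  Δ          -0.1738     0.0869
  eq          0.3942      3.744
  solve Keq expr → x = 0.0869; check Q = 24.1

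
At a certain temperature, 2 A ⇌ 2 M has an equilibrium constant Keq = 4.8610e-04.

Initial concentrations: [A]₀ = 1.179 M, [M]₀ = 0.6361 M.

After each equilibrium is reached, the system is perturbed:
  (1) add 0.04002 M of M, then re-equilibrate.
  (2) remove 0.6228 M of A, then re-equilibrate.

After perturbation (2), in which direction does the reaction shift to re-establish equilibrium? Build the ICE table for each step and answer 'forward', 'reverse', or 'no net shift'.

Direction: reverse

Q₀ = 0.2911 vs Keq = 4.8610e-04 ⇒ Q>K, reverse
Step 1:
                    A           M
  Initial       1.179      0.6361
  Change       0.5969     -0.5969
  Equil         1.776     0.03916
  solve Keq expr → x = -0.2985; check Q = 4.8610e-04
Then add 0.04002 M of M.
Step 2:
                    A           M
  Initial       1.776     0.07918
  Change      0.03916    -0.03916
  Equil         1.815     0.04002
  solve Keq expr → x = -0.01958; check Q = 4.8610e-04
Then remove 0.6228 M of A.
Step 3:
                    A           M
  Initial       1.192     0.04002
  Change      0.01344    -0.01344
  Equil         1.206     0.02658
  solve Keq expr → x = -0.006718; check Q = 4.8610e-04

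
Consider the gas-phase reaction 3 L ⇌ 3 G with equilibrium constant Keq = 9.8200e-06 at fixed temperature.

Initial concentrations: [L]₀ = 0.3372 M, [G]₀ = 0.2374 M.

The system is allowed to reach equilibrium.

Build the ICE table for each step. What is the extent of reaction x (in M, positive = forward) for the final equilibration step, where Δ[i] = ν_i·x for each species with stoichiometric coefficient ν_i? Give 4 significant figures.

Q₀ = 0.349 vs Keq = 9.8200e-06 ⇒ Q>K, reverse
Step 1:
                  L         G
  Initial    0.3372    0.2374
  Change     0.2254   -0.2254
  Equil      0.5626   0.01205
  solve Keq expr → x = -0.07512; check Q = 9.8200e-06

x = -0.07512 M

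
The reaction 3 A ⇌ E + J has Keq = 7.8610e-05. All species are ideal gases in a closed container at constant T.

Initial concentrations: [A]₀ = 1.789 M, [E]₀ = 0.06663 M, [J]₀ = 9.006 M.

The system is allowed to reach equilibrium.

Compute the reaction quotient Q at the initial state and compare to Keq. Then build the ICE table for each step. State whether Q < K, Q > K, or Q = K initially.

Q₀ = 0.1048; Q > K (proceeds reverse)

Q₀ = 0.1048 vs Keq = 7.8610e-05 ⇒ Q>K, reverse
Step 1:
                  A         E         J
  init        1.789   0.06663     9.006
  Δ          0.1997  -0.06656  -0.06656
  eq          1.989 6.9161e-05     8.939
  solve Keq expr → x = -0.06656; check Q = 7.8610e-05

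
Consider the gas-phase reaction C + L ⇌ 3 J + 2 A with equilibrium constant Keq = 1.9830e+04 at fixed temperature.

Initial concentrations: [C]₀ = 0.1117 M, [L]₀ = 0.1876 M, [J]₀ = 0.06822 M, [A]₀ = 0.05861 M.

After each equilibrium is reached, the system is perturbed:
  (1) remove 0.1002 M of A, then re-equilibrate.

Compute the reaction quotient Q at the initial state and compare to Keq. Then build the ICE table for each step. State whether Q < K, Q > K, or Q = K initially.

Q₀ = 5.2047e-05 vs Keq = 1.9830e+04 ⇒ Q<K, forward
Step 1:
                  C         L         J         A
  I          0.1117    0.1876   0.06822   0.05861
  C         -0.1117   -0.1117    0.3351    0.2234
  E       3.4661e-06    0.0759    0.4033     0.282
  solve Keq expr → x = 0.1117; check Q = 1.9830e+04
Then remove 0.1002 M of A.
Step 2:
                  C         L         J         A
  I       3.4661e-06    0.0759    0.4033    0.1818
  C       -2.0253e-06 -2.0253e-06 6.0760e-06 4.0507e-06
  E       1.4407e-06    0.0759    0.4033    0.1818
  solve Keq expr → x = 2.0253e-06; check Q = 1.9830e+04

Q₀ = 5.2047e-05; Q < K (proceeds forward)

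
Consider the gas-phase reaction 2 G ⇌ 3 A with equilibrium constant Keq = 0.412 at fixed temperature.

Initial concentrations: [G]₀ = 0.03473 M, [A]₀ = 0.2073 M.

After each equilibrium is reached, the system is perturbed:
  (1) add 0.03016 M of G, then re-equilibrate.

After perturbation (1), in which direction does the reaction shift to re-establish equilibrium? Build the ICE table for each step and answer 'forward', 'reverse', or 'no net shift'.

Q₀ = 7.386 vs Keq = 0.412 ⇒ Q>K, reverse
Step 1:
                  G         A
  init      0.03473    0.2073
  Δ         0.04574  -0.06861
  eq        0.08047    0.1387
  solve Keq expr → x = -0.02287; check Q = 0.412
Then add 0.03016 M of G.
Step 2:
                  G         A
  init       0.1106    0.1387
  Δ        -0.01284   0.01925
  eq        0.09779    0.1579
  solve Keq expr → x = 0.006418; check Q = 0.412

Direction: forward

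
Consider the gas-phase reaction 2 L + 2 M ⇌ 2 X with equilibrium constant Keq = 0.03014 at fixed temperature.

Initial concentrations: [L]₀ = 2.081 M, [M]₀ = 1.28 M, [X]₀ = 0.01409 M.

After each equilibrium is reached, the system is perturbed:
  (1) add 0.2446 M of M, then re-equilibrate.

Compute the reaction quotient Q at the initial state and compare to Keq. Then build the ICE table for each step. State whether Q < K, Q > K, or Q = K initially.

Q₀ = 2.7981e-05 vs Keq = 0.03014 ⇒ Q<K, forward
Step 1:
                    L           M           X
  I             2.081        1.28     0.01409
  C           -0.2925     -0.2925      0.2925
  E             1.788      0.9875      0.3066
  solve Keq expr → x = 0.1463; check Q = 0.03014
Then add 0.2446 M of M.
Step 2:
                    L           M           X
  I             1.788       1.232      0.3066
  C          -0.05011    -0.05011     0.05011
  E             1.738       1.182      0.3567
  solve Keq expr → x = 0.02505; check Q = 0.03014

Q₀ = 2.7981e-05; Q < K (proceeds forward)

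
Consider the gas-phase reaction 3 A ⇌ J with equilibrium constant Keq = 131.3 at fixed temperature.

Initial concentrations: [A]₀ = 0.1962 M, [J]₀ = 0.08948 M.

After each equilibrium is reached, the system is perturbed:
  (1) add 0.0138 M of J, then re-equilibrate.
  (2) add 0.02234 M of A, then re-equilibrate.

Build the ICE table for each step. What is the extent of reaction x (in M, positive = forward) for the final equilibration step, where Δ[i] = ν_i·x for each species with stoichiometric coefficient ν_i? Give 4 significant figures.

Q₀ = 11.85 vs Keq = 131.3 ⇒ Q<K, forward
Step 1:
                    A           J
  I            0.1962     0.08948
  C          -0.09853     0.03284
  E           0.09767      0.1223
  solve Keq expr → x = 0.03284; check Q = 131.3
Then add 0.0138 M of J.
Step 2:
                    A           J
  I           0.09767      0.1361
  C          0.003272   -0.001091
  E            0.1009       0.135
  solve Keq expr → x = -0.001091; check Q = 131.3
Then add 0.02234 M of A.
Step 3:
                    A           J
  I            0.1233       0.135
  C          -0.02065    0.006884
  E            0.1026      0.1419
  solve Keq expr → x = 0.006884; check Q = 131.3

x = 0.006884 M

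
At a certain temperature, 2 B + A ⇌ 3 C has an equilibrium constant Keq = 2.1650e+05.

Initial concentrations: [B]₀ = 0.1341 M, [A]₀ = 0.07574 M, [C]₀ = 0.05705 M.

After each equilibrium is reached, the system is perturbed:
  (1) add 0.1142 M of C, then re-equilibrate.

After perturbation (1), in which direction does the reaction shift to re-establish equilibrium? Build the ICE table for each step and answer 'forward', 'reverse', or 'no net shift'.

Q₀ = 0.1363 vs Keq = 2.1650e+05 ⇒ Q<K, forward
Step 1:
                  B         A         C
  Initial    0.1341   0.07574   0.05705
  Change    -0.1314  -0.06568     0.197
  Equil    0.002744   0.01006    0.2541
  solve Keq expr → x = 0.06568; check Q = 2.1650e+05
Then add 0.1142 M of C.
Step 2:
                  B         A         C
  Initial  0.002744   0.01006    0.3683
  Change   0.001794 8.9705e-04 -0.002691
  Equil    0.004538   0.01096    0.3656
  solve Keq expr → x = -8.9705e-04; check Q = 2.1650e+05

Direction: reverse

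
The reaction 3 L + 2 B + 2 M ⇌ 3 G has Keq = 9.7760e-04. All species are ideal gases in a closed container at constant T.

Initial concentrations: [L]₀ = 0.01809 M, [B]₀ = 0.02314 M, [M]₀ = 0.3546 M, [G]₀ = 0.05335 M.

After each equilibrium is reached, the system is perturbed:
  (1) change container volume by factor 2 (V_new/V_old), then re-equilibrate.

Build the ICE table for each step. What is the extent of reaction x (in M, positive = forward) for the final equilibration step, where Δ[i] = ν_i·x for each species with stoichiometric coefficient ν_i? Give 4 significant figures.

Q₀ = 3.8096e+05 vs Keq = 9.7760e-04 ⇒ Q>K, reverse
Step 1:
                   L          B          M          G
  I          0.01809    0.02314     0.3546    0.05335
  C          0.05279    0.03519    0.03519   -0.05279
  E          0.07088    0.05833     0.3898 5.6455e-04
  solve Keq expr → x = -0.0176; check Q = 9.7760e-04
Then change container volume by factor 2 (V_new/V_old).
Step 2:
                   L          B          M          G
  I          0.03544    0.02917     0.1949 2.8227e-04
  C       1.6938e-04 1.1292e-04 1.1292e-04 -1.6938e-04
  E          0.03561    0.02928      0.195 1.1289e-04
  solve Keq expr → x = -5.6461e-05; check Q = 9.7760e-04

x = -5.6461e-05 M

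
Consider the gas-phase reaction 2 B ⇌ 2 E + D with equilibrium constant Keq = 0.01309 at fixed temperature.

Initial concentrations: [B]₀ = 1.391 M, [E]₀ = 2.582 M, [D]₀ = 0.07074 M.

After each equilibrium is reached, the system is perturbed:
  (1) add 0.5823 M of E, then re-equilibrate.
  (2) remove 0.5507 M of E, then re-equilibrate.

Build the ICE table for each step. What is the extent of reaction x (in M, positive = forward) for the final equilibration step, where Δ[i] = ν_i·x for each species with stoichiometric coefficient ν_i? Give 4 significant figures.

x = 0.001606 M

Q₀ = 0.2437 vs Keq = 0.01309 ⇒ Q>K, reverse
Step 1:
                  B         E         D
  I           1.391     2.582   0.07074
  C          0.1314   -0.1314  -0.06569
  E           1.522     2.451  0.005052
  solve Keq expr → x = -0.06569; check Q = 0.01309
Then add 0.5823 M of E.
Step 2:
                  B         E         D
  I           1.522     3.033  0.005052
  C        0.003462 -0.003462 -0.001731
  E           1.526     3.029  0.003321
  solve Keq expr → x = -0.001731; check Q = 0.01309
Then remove 0.5507 M of E.
Step 3:
                  B         E         D
  I           1.526     2.479  0.003321
  C       -0.003212  0.003212  0.001606
  E           1.523     2.482  0.004926
  solve Keq expr → x = 0.001606; check Q = 0.01309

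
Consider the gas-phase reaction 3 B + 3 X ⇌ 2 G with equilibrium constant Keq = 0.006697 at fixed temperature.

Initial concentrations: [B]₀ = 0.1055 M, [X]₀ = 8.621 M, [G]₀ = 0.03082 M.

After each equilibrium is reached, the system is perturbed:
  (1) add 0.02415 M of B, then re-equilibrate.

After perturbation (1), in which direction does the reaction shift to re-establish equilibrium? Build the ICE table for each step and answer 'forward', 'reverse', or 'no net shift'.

Direction: forward

Q₀ = 0.001263 vs Keq = 0.006697 ⇒ Q<K, forward
Step 1:
                   B          X          G
  Initial     0.1055      8.621    0.03082
  Change    -0.02476   -0.02476     0.0165
  Equil      0.08074      8.596    0.04732
  solve Keq expr → x = 0.008252; check Q = 0.006697
Then add 0.02415 M of B.
Step 2:
                   B          X          G
  Initial     0.1049      8.596    0.04732
  Change    -0.01383   -0.01383    0.00922
  Equil      0.09106      8.582    0.05654
  solve Keq expr → x = 0.00461; check Q = 0.006697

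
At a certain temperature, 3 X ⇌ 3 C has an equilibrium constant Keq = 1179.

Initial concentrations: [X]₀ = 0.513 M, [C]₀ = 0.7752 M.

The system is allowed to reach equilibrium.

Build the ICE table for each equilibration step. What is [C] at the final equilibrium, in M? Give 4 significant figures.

Q₀ = 3.451 vs Keq = 1179 ⇒ Q<K, forward
Step 1:
                    X           C
  I             0.513      0.7752
  C           -0.4016      0.4016
  E            0.1114       1.177
  solve Keq expr → x = 0.1339; check Q = 1179

[C]_eq = 1.177 M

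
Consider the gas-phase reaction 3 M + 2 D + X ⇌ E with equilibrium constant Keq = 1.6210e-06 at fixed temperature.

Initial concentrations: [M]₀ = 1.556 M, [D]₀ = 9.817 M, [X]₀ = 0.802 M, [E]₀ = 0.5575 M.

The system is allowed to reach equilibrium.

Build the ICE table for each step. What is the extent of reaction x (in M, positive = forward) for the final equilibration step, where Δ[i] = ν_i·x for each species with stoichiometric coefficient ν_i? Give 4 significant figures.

Q₀ = 0.001915 vs Keq = 1.6210e-06 ⇒ Q>K, reverse
Step 1:
                   M          D          X          E
  init         1.556      9.817      0.802     0.5575
  Δ            1.647      1.098     0.5489    -0.5489
  eq           3.203      10.91      1.351   0.008571
  solve Keq expr → x = -0.5489; check Q = 1.6210e-06

x = -0.5489 M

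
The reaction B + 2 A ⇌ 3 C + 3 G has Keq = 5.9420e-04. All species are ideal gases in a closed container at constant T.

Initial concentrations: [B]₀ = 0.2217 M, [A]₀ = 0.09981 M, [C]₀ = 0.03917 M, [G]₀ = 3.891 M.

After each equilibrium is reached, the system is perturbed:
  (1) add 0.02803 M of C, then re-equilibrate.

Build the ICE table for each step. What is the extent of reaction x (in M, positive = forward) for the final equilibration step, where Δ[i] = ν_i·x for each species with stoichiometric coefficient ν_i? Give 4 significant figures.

x = -0.009211 M

Q₀ = 1.603 vs Keq = 5.9420e-04 ⇒ Q>K, reverse
Step 1:
                  B         A         C         G
  init       0.2217   0.09981   0.03917     3.891
  Δ         0.01195   0.02389  -0.03584  -0.03584
  eq         0.2336    0.1237  0.003335     3.855
  solve Keq expr → x = -0.01195; check Q = 5.9420e-04
Then add 0.02803 M of C.
Step 2:
                  B         A         C         G
  init       0.2336    0.1237   0.03136     3.855
  Δ        0.009211   0.01842  -0.02763  -0.02763
  eq         0.2429    0.1421  0.003732     3.828
  solve Keq expr → x = -0.009211; check Q = 5.9420e-04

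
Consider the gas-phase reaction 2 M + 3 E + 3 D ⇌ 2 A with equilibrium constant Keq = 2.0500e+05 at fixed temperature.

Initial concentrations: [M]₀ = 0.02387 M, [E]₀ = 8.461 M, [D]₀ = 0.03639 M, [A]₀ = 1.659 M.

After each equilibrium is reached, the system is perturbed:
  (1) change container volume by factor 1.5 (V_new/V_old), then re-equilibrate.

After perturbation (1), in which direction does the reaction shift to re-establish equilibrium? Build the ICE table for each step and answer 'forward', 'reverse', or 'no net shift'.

Q₀ = 1.6549e+05 vs Keq = 2.0500e+05 ⇒ Q<K, forward
Step 1:
                    M           E           D           A
  init        0.02387       8.461     0.03639       1.659
  Δ         -0.001002   -0.001503   -0.001503    0.001002
  eq          0.02287       8.459     0.03489        1.66
  solve Keq expr → x = 5.0109e-04; check Q = 2.0500e+05
Then change container volume by factor 1.5 (V_new/V_old).
Step 2:
                    M           E           D           A
  init        0.01525        5.64     0.02326       1.107
  Δ          0.009527     0.01429     0.01429   -0.009527
  eq          0.02477       5.654     0.03755       1.097
  solve Keq expr → x = -0.004764; check Q = 2.0500e+05

Direction: reverse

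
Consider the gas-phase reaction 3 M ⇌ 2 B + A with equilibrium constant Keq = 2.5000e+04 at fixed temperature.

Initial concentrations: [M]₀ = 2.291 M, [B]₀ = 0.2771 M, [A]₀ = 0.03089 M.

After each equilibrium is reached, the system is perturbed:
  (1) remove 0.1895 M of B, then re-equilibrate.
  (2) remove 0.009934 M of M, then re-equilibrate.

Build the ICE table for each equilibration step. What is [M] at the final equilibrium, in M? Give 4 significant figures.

[M]_eq = 0.04265 M

Q₀ = 1.9725e-04 vs Keq = 2.5000e+04 ⇒ Q<K, forward
Step 1:
                   M          B          A
  Initial      2.291     0.2771    0.03089
  Change      -2.245      1.497     0.7483
  Equil      0.04611      1.774     0.7792
  solve Keq expr → x = 0.7483; check Q = 2.5000e+04
Then remove 0.1895 M of B.
Step 2:
                   M          B          A
  Initial    0.04611      1.584     0.7792
  Change   -0.003286   0.002191   0.001095
  Equil      0.04283      1.586     0.7803
  solve Keq expr → x = 0.001095; check Q = 2.5000e+04
Then remove 0.009934 M of M.
Step 3:
                   M          B          A
  Initial    0.03289      1.586     0.7803
  Change    0.009757  -0.006505  -0.003252
  Equil      0.04265       1.58      0.777
  solve Keq expr → x = -0.003252; check Q = 2.5000e+04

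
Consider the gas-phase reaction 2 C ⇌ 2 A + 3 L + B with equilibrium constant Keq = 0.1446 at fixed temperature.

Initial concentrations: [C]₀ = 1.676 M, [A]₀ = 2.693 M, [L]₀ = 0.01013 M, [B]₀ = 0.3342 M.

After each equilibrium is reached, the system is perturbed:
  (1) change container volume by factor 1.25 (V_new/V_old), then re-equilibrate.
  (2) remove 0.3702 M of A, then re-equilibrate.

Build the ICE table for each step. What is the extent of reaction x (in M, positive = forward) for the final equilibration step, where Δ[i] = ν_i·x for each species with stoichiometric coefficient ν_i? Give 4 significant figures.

Q₀ = 8.9693e-07 vs Keq = 0.1446 ⇒ Q<K, forward
Step 1:
                   C          A          L          B
  init         1.676      2.693    0.01013     0.3342
  Δ          -0.2678     0.2678     0.4017     0.1339
  eq           1.408      2.961     0.4119     0.4681
  solve Keq expr → x = 0.1339; check Q = 0.1446
Then change container volume by factor 1.25 (V_new/V_old).
Step 2:
                   C          A          L          B
  init         1.127      2.369     0.3295     0.3745
  Δ         -0.05536    0.05536    0.08304    0.02768
  eq           1.071      2.424     0.4125     0.4022
  solve Keq expr → x = 0.02768; check Q = 0.1446
Then remove 0.3702 M of A.
Step 3:
                   C          A          L          B
  init         1.071      2.054     0.4125     0.4022
  Δ         -0.02276    0.02276    0.03414    0.01138
  eq           1.048      2.077     0.4467     0.4136
  solve Keq expr → x = 0.01138; check Q = 0.1446

x = 0.01138 M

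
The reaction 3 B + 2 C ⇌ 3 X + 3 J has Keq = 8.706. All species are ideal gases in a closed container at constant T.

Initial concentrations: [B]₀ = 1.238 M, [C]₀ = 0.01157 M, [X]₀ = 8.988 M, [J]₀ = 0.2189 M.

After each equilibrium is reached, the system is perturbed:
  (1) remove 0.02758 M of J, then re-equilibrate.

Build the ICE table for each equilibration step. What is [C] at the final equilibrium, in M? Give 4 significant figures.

Q₀ = 2.9985e+04 vs Keq = 8.706 ⇒ Q>K, reverse
Step 1:
                  B         C         X         J
  Initial     1.238   0.01157     8.988    0.2189
  Change     0.1456   0.09707   -0.1456   -0.1456
  Equil       1.384    0.1086     8.842   0.07329
  solve Keq expr → x = -0.04854; check Q = 8.706
Then remove 0.02758 M of J.
Step 2:
                  B         C         X         J
  Initial     1.384    0.1086     8.842   0.04571
  Change   -0.02024   -0.0135   0.02024   0.02024
  Equil       1.363   0.09515     8.863   0.06596
  solve Keq expr → x = 0.006748; check Q = 8.706

[C]_eq = 0.09515 M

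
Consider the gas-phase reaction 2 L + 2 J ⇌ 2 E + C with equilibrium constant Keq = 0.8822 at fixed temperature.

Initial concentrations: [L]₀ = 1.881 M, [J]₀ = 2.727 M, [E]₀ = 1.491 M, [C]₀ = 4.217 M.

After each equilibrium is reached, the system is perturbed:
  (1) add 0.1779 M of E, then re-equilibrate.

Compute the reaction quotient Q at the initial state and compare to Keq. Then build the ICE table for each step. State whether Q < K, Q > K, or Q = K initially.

Q₀ = 0.3563 vs Keq = 0.8822 ⇒ Q<K, forward
Step 1:
                  L         J         E         C
  init        1.881     2.727     1.491     4.217
  Δ         -0.2772   -0.2772    0.2772    0.1386
  eq          1.604      2.45     1.768     4.356
  solve Keq expr → x = 0.1386; check Q = 0.8822
Then add 0.1779 M of E.
Step 2:
                  L         J         E         C
  init        1.604      2.45     1.946     4.356
  Δ         0.06011   0.06011  -0.06011  -0.03005
  eq          1.664      2.51     1.886     4.326
  solve Keq expr → x = -0.03005; check Q = 0.8822

Q₀ = 0.3563; Q < K (proceeds forward)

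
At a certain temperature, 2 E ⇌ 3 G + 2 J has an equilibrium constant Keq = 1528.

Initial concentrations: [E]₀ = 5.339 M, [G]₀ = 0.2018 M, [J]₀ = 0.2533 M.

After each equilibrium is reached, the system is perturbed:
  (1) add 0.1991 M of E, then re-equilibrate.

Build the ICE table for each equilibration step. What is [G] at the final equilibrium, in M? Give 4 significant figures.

[G]_eq = 6.095 M

Q₀ = 1.8498e-05 vs Keq = 1528 ⇒ Q<K, forward
Step 1:
                  E         G         J
  Initial     5.339    0.2018    0.2533
  Change     -3.827      5.74     3.827
  Equil       1.512     5.942      4.08
  solve Keq expr → x = 1.913; check Q = 1528
Then add 0.1991 M of E.
Step 2:
                  E         G         J
  Initial     1.711     5.942      4.08
  Change    -0.1015    0.1523    0.1015
  Equil        1.61     6.095     4.182
  solve Keq expr → x = 0.05076; check Q = 1528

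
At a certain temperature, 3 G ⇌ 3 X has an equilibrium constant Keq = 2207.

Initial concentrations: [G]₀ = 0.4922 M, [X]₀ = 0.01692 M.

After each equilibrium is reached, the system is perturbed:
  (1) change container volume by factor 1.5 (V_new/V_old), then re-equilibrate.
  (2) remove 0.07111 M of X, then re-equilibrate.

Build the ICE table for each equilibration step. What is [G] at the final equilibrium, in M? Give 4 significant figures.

Q₀ = 4.0623e-05 vs Keq = 2207 ⇒ Q<K, forward
Step 1:
                  G         X
  Initial    0.4922   0.01692
  Change    -0.4559    0.4559
  Equil     0.03631    0.4728
  solve Keq expr → x = 0.152; check Q = 2207
Then change container volume by factor 1.5 (V_new/V_old).
Step 2:
                  G         X
  Initial   0.02421    0.3152
  Change          0         0
  Equil     0.02421    0.3152
  solve Keq expr → x = 0; check Q = 2207
Then remove 0.07111 M of X.
Step 3:
                  G         X
  Initial   0.02421    0.2441
  Change  -0.005072  0.005072
  Equil     0.01914    0.2492
  solve Keq expr → x = 0.001691; check Q = 2207

[G]_eq = 0.01914 M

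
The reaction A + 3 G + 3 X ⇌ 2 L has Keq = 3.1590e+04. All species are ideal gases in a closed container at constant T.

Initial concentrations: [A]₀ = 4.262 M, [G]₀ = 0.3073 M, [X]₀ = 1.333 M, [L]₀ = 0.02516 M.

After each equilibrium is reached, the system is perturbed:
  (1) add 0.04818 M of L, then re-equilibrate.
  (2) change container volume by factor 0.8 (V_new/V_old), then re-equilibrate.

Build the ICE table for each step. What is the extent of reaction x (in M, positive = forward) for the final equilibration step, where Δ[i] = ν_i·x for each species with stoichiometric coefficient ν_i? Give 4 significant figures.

Q₀ = 0.002161 vs Keq = 3.1590e+04 ⇒ Q<K, forward
Step 1:
                   A          G          X          L
  init         4.262     0.3073      1.333    0.02516
  Δ          -0.1001    -0.3002    -0.3002     0.2002
  eq           4.162   0.007051      1.033     0.2253
  solve Keq expr → x = 0.1001; check Q = 3.1590e+04
Then add 0.04818 M of L.
Step 2:
                   A          G          X          L
  init         4.162   0.007051      1.033     0.2735
  Δ       3.1745e-04 9.5235e-04 9.5235e-04 -6.3490e-04
  eq           4.162   0.008004      1.034     0.2729
  solve Keq expr → x = -3.1745e-04; check Q = 3.1590e+04
Then change container volume by factor 0.8 (V_new/V_old).
Step 3:
                   A          G          X          L
  init         5.203       0.01      1.292     0.3411
  Δ        -0.001021  -0.003063  -0.003063   0.002042
  eq           5.202   0.006942      1.289     0.3431
  solve Keq expr → x = 0.001021; check Q = 3.1590e+04

x = 0.001021 M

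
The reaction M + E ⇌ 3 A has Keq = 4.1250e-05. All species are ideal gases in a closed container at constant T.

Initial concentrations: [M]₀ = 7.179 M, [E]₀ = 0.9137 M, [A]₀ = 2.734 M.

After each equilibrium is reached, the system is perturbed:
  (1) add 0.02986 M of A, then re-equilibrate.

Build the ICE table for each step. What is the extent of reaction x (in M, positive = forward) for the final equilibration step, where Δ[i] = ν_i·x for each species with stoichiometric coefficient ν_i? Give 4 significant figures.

Q₀ = 3.116 vs Keq = 4.1250e-05 ⇒ Q>K, reverse
Step 1:
                  M         E         A
  Initial     7.179    0.9137     2.734
  Change     0.8833    0.8833     -2.65
  Equil       8.062     1.797   0.08423
  solve Keq expr → x = -0.8833; check Q = 4.1250e-05
Then add 0.02986 M of A.
Step 2:
                  M         E         A
  Initial     8.062     1.797    0.1141
  Change    0.00989   0.00989  -0.02967
  Equil       8.072     1.807   0.08442
  solve Keq expr → x = -0.00989; check Q = 4.1250e-05

x = -0.00989 M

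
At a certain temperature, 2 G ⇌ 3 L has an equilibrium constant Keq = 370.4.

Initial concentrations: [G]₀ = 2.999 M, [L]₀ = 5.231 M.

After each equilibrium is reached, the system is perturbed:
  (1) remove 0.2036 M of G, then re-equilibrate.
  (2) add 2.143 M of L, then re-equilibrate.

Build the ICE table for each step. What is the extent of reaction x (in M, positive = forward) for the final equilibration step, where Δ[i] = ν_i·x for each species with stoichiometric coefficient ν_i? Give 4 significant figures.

x = -0.1819 M

Q₀ = 15.91 vs Keq = 370.4 ⇒ Q<K, forward
Step 1:
                    G           L
  Initial       2.999       5.231
  Change       -1.829       2.743
  Equil          1.17       7.974
  solve Keq expr → x = 0.9145; check Q = 370.4
Then remove 0.2036 M of G.
Step 2:
                    G           L
  Initial      0.9665       7.974
  Change       0.1533       -0.23
  Equil          1.12       7.744
  solve Keq expr → x = -0.07667; check Q = 370.4
Then add 2.143 M of L.
Step 3:
                    G           L
  Initial        1.12       9.887
  Change       0.3638     -0.5456
  Equil         1.484       9.342
  solve Keq expr → x = -0.1819; check Q = 370.4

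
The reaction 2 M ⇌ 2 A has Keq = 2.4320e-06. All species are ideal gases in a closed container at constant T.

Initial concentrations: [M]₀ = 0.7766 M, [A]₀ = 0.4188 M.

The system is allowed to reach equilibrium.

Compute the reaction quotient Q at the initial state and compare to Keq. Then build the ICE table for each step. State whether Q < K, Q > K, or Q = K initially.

Q₀ = 0.2908 vs Keq = 2.4320e-06 ⇒ Q>K, reverse
Step 1:
                   M          A
  init        0.7766     0.4188
  Δ           0.4169    -0.4169
  eq           1.194   0.001861
  solve Keq expr → x = -0.2085; check Q = 2.4320e-06

Q₀ = 0.2908; Q > K (proceeds reverse)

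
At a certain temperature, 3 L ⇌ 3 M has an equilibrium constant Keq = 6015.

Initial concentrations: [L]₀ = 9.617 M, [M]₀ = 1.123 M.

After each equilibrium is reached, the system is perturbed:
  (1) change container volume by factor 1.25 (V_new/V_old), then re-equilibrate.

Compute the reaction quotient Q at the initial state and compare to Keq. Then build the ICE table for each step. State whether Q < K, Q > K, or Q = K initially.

Q₀ = 0.001592 vs Keq = 6015 ⇒ Q<K, forward
Step 1:
                  L         M
  Initial     9.617     1.123
  Change     -9.057     9.057
  Equil      0.5598     10.18
  solve Keq expr → x = 3.019; check Q = 6015
Then change container volume by factor 1.25 (V_new/V_old).
Step 2:
                  L         M
  Initial    0.4478     8.144
  Change          0         0
  Equil      0.4478     8.144
  solve Keq expr → x = 0; check Q = 6015

Q₀ = 0.001592; Q < K (proceeds forward)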